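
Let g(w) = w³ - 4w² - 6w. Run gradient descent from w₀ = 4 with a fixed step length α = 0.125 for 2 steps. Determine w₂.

3.4140625

g′(w) = 3w² - 8w - 6
w₁ = 4 − 0.125·10 = 2.75
w₂ = 2.75 − 0.125·(-5.3125) = 3.4140625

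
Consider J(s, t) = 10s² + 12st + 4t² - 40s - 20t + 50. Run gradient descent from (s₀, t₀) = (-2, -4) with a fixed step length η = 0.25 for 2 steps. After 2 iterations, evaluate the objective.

474500

∇J = (20s + 12t - 40, 12s + 8t - 20)
(s₁, t₁) = (-2, -4) − 0.25·(-128, -76) = (30, 15)
(s₂, t₂) = (30, 15) − 0.25·(740, 460) = (-155, -100)
J(-155, -100) = 474500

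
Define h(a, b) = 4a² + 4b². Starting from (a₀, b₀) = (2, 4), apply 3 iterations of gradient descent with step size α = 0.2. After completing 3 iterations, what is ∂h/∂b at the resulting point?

∇h = (8a, 8b)
Step 1: at (2, 4), ∇h = (16, 32) → (2, 4) − 0.2·(16, 32) = (-1.2, -2.4)
Step 2: at (-1.2, -2.4), ∇h = (-9.6, -19.2) → (-1.2, -2.4) − 0.2·(-9.6, -19.2) = (0.72, 1.44)
Step 3: at (0.72, 1.44), ∇h = (5.76, 11.52) → (0.72, 1.44) − 0.2·(5.76, 11.52) = (-0.432, -0.864)
∂h/∂b at (-0.432, -0.864) = -6.912

-6.912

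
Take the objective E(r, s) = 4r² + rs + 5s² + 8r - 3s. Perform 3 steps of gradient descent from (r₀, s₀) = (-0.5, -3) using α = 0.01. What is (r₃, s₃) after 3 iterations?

∇E = (8r + s + 8, r + 10s - 3)
(r₁, s₁) = (-0.5, -3) − 0.01·(1, -33.5) = (-0.51, -2.665)
(r₂, s₂) = (-0.51, -2.665) − 0.01·(1.255, -30.16) = (-0.52255, -2.3634)
(r₃, s₃) = (-0.52255, -2.3634) − 0.01·(1.4562, -27.15655) = (-0.537112, -2.0918345)

(-0.537112, -2.0918345)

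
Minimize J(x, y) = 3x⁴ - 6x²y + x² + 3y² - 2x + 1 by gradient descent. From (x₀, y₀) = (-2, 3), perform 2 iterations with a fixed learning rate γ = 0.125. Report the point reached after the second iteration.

∇J = (12x³ - 12xy + 2x - 2, -6x² + 6y)
(x₁, y₁) = (-2, 3) − 0.125·(-30, -6) = (1.75, 3.75)
(x₂, y₂) = (1.75, 3.75) − 0.125·(-12.9375, 4.125) = (3.3671875, 3.234375)

(3.3671875, 3.234375)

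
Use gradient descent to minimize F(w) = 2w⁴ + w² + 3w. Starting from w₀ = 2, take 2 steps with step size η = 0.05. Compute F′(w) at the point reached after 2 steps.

F′(w) = 8w³ + 2w + 3
Step 1: F′(2) = 71; w₁ = 2 − 0.05·71 = -1.55
Step 2: F′(-1.55) = -29.891; w₂ = -1.55 − 0.05·(-29.891) = -0.05545
F′(w) at (-0.05545) = 2.887736061971

2.887736061971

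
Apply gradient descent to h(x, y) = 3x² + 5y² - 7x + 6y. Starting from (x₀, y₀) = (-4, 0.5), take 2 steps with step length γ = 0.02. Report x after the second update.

∇h = (6x - 7, 10y + 6)
Step 1: at (-4, 0.5), ∇h = (-31, 11) → (-4, 0.5) − 0.02·(-31, 11) = (-3.38, 0.28)
Step 2: at (-3.38, 0.28), ∇h = (-27.28, 8.8) → (-3.38, 0.28) − 0.02·(-27.28, 8.8) = (-2.8344, 0.104)
x = -2.8344

-2.8344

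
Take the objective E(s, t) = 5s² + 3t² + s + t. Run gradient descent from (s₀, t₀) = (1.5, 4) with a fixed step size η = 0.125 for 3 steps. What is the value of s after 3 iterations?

-0.125

∇E = (10s + 1, 6t + 1)
Step 1: at (1.5, 4), ∇E = (16, 25) → (1.5, 4) − 0.125·(16, 25) = (-0.5, 0.875)
Step 2: at (-0.5, 0.875), ∇E = (-4, 6.25) → (-0.5, 0.875) − 0.125·(-4, 6.25) = (0, 0.09375)
Step 3: at (0, 0.09375), ∇E = (1, 1.5625) → (0, 0.09375) − 0.125·(1, 1.5625) = (-0.125, -0.1015625)
s = -0.125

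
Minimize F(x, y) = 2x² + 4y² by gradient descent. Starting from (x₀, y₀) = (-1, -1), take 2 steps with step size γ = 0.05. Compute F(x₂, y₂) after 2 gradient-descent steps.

1.3376

∇F = (4x, 8y)
(x₁, y₁) = (-1, -1) − 0.05·(-4, -8) = (-0.8, -0.6)
(x₂, y₂) = (-0.8, -0.6) − 0.05·(-3.2, -4.8) = (-0.64, -0.36)
F(-0.64, -0.36) = 1.3376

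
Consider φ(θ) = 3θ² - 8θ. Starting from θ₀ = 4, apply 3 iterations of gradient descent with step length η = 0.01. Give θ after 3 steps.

φ′(θ) = 6θ - 8
θ₁ = 4 − 0.01·16 = 3.84
θ₂ = 3.84 − 0.01·15.04 = 3.6896
θ₃ = 3.6896 − 0.01·14.1376 = 3.548224

3.548224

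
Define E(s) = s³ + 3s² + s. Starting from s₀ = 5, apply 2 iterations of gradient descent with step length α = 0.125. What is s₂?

-27.7109375

E′(s) = 3s² + 6s + 1
Step 1: E′(5) = 106; s₁ = 5 − 0.125·106 = -8.25
Step 2: E′(-8.25) = 155.6875; s₂ = -8.25 − 0.125·155.6875 = -27.7109375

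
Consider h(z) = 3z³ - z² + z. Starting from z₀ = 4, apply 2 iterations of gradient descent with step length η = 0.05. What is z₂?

-6.840125

h′(z) = 9z² - 2z + 1
z₁ = 4 − 0.05·137 = -2.85
z₂ = -2.85 − 0.05·79.8025 = -6.840125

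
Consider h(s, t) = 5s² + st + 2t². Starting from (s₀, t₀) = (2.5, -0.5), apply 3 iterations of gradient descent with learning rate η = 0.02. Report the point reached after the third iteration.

(1.304748, -0.501012)

∇h = (10s + t, s + 4t)
(s₁, t₁) = (2.5, -0.5) − 0.02·(24.5, 0.5) = (2.01, -0.51)
(s₂, t₂) = (2.01, -0.51) − 0.02·(19.59, -0.03) = (1.6182, -0.5094)
(s₃, t₃) = (1.6182, -0.5094) − 0.02·(15.6726, -0.4194) = (1.304748, -0.501012)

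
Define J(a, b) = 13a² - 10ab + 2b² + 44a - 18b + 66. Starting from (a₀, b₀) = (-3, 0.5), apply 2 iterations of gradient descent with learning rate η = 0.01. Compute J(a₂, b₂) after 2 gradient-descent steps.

∇J = (26a - 10b + 44, -10a + 4b - 18)
(a₁, b₁) = (-3, 0.5) − 0.01·(-39, 14) = (-2.61, 0.36)
(a₂, b₂) = (-2.61, 0.36) − 0.01·(-27.46, 9.54) = (-2.3354, 0.2646)
J(-2.3354, 0.2646) = 35.7023058

35.7023058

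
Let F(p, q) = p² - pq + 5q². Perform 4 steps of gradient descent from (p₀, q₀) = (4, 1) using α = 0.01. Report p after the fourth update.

3.72494204

∇F = (2p - q, -p + 10q)
(p₁, q₁) = (4, 1) − 0.01·(7, 6) = (3.93, 0.94)
(p₂, q₂) = (3.93, 0.94) − 0.01·(6.92, 5.47) = (3.8608, 0.8853)
(p₃, q₃) = (3.8608, 0.8853) − 0.01·(6.8363, 4.9922) = (3.792437, 0.835378)
(p₄, q₄) = (3.792437, 0.835378) − 0.01·(6.749496, 4.561343) = (3.72494204, 0.78976457)
p = 3.72494204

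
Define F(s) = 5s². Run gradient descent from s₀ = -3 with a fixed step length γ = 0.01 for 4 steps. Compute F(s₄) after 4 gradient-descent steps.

F′(s) = 10s
s₁ = -3 − 0.01·(-30) = -2.7
s₂ = -2.7 − 0.01·(-27) = -2.43
s₃ = -2.43 − 0.01·(-24.3) = -2.187
s₄ = -2.187 − 0.01·(-21.87) = -1.9683
F(-1.9683) = 19.37102445

19.37102445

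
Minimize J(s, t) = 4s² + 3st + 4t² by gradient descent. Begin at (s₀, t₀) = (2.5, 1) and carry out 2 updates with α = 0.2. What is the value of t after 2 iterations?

2.52

∇J = (8s + 3t, 3s + 8t)
Step 1: at (2.5, 1), ∇J = (23, 15.5) → (2.5, 1) − 0.2·(23, 15.5) = (-2.1, -2.1)
Step 2: at (-2.1, -2.1), ∇J = (-23.1, -23.1) → (-2.1, -2.1) − 0.2·(-23.1, -23.1) = (2.52, 2.52)
t = 2.52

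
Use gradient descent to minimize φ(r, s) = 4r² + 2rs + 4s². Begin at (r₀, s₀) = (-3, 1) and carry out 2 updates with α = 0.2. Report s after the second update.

∇φ = (8r + 2s, 2r + 8s)
(r₁, s₁) = (-3, 1) − 0.2·(-22, 2) = (1.4, 0.6)
(r₂, s₂) = (1.4, 0.6) − 0.2·(12.4, 7.6) = (-1.08, -0.92)
s = -0.92

-0.92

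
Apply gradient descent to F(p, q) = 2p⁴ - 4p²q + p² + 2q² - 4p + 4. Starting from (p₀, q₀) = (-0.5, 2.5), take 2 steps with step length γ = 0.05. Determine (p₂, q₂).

∇F = (8p³ - 8pq + 2p - 4, -4p² + 4q)
Step 1: at (-0.5, 2.5), ∇F = (4, 9) → (-0.5, 2.5) − 0.05·(4, 9) = (-0.7, 2.05)
Step 2: at (-0.7, 2.05), ∇F = (3.336, 6.24) → (-0.7, 2.05) − 0.05·(3.336, 6.24) = (-0.8668, 1.738)

(-0.8668, 1.738)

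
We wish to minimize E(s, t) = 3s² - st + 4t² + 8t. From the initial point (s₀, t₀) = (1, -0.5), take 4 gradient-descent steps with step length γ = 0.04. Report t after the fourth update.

∇E = (6s - t, -s + 8t + 8)
(s₁, t₁) = (1, -0.5) − 0.04·(6.5, 3) = (0.74, -0.62)
(s₂, t₂) = (0.74, -0.62) − 0.04·(5.06, 2.3) = (0.5376, -0.712)
(s₃, t₃) = (0.5376, -0.712) − 0.04·(3.9376, 1.7664) = (0.380096, -0.782656)
(s₄, t₄) = (0.380096, -0.782656) − 0.04·(3.063232, 1.358656) = (0.25756672, -0.83700224)
t = -0.83700224

-0.83700224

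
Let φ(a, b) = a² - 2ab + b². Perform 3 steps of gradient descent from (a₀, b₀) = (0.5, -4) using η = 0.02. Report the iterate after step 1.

∇φ = (2a - 2b, -2a + 2b)
Step 1: at (0.5, -4), ∇φ = (9, -9) → (0.5, -4) − 0.02·(9, -9) = (0.32, -3.82)

(0.32, -3.82)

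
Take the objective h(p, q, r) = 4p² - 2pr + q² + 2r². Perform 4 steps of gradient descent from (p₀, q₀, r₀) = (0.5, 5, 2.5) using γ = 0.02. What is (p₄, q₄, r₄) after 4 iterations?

(0.5262592, 4.2467328, 1.86489344)

∇h = (8p - 2r, 2q, -2p + 4r)
Step 1: at (0.5, 5, 2.5), ∇h = (-1, 10, 9) → (0.5, 5, 2.5) − 0.02·(-1, 10, 9) = (0.52, 4.8, 2.32)
Step 2: at (0.52, 4.8, 2.32), ∇h = (-0.48, 9.6, 8.24) → (0.52, 4.8, 2.32) − 0.02·(-0.48, 9.6, 8.24) = (0.5296, 4.608, 2.1552)
Step 3: at (0.5296, 4.608, 2.1552), ∇h = (-0.0736, 9.216, 7.5616) → (0.5296, 4.608, 2.1552) − 0.02·(-0.0736, 9.216, 7.5616) = (0.531072, 4.42368, 2.003968)
Step 4: at (0.531072, 4.42368, 2.003968), ∇h = (0.24064, 8.84736, 6.953728) → (0.531072, 4.42368, 2.003968) − 0.02·(0.24064, 8.84736, 6.953728) = (0.5262592, 4.2467328, 1.86489344)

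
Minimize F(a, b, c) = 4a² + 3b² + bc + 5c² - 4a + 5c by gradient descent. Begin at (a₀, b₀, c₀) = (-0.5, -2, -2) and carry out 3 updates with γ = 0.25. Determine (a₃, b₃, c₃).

(1.5, 1.90625, 6.578125)

∇F = (8a - 4, 6b + c, b + 10c + 5)
Step 1: at (-0.5, -2, -2), ∇F = (-8, -14, -17) → (-0.5, -2, -2) − 0.25·(-8, -14, -17) = (1.5, 1.5, 2.25)
Step 2: at (1.5, 1.5, 2.25), ∇F = (8, 11.25, 29) → (1.5, 1.5, 2.25) − 0.25·(8, 11.25, 29) = (-0.5, -1.3125, -5)
Step 3: at (-0.5, -1.3125, -5), ∇F = (-8, -12.875, -46.3125) → (-0.5, -1.3125, -5) − 0.25·(-8, -12.875, -46.3125) = (1.5, 1.90625, 6.578125)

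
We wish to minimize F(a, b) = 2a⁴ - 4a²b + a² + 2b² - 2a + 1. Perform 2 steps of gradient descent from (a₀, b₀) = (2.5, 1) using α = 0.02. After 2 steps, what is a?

0.43735936

∇F = (8a³ - 8ab + 2a - 2, -4a² + 4b)
Step 1: at (2.5, 1), ∇F = (108, -21) → (2.5, 1) − 0.02·(108, -21) = (0.34, 1.42)
Step 2: at (0.34, 1.42), ∇F = (-4.867968, 5.2176) → (0.34, 1.42) − 0.02·(-4.867968, 5.2176) = (0.43735936, 1.315648)
a = 0.43735936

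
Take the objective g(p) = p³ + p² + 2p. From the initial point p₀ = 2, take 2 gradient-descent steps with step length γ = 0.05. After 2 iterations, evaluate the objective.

g′(p) = 3p² + 2p + 2
Step 1: g′(2) = 18; p₁ = 2 − 0.05·18 = 1.1
Step 2: g′(1.1) = 7.83; p₂ = 1.1 − 0.05·7.83 = 0.7085
g(0.7085) = 2.274619589125

2.274619589125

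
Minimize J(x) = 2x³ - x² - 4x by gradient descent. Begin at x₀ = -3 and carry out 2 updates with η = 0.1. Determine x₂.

-54.296

J′(x) = 6x² - 2x - 4
x₁ = -3 − 0.1·56 = -8.6
x₂ = -8.6 − 0.1·456.96 = -54.296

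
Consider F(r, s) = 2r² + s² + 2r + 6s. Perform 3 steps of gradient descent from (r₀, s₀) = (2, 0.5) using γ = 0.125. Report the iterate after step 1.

∇F = (4r + 2, 2s + 6)
(r₁, s₁) = (2, 0.5) − 0.125·(10, 7) = (0.75, -0.375)

(0.75, -0.375)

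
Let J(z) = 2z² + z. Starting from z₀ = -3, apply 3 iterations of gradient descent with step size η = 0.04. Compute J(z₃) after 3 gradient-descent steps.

5.188382728192

J′(z) = 4z + 1
Step 1: J′(-3) = -11; z₁ = -3 − 0.04·(-11) = -2.56
Step 2: J′(-2.56) = -9.24; z₂ = -2.56 − 0.04·(-9.24) = -2.1904
Step 3: J′(-2.1904) = -7.7616; z₃ = -2.1904 − 0.04·(-7.7616) = -1.879936
J(-1.879936) = 5.188382728192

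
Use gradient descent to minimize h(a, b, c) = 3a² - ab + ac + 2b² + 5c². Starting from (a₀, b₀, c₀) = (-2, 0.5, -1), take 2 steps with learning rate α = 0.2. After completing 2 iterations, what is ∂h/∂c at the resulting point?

-15.88

∇h = (6a - b + c, -a + 4b, a + 10c)
(a₁, b₁, c₁) = (-2, 0.5, -1) − 0.2·(-13.5, 4, -12) = (0.7, -0.3, 1.4)
(a₂, b₂, c₂) = (0.7, -0.3, 1.4) − 0.2·(5.9, -1.9, 14.7) = (-0.48, 0.08, -1.54)
∂h/∂c at (-0.48, 0.08, -1.54) = -15.88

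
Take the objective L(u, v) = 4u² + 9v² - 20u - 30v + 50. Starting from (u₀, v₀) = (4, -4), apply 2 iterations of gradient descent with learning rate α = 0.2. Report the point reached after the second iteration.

(3.04, -36.64)

∇L = (8u - 20, 18v - 30)
Step 1: at (4, -4), ∇L = (12, -102) → (4, -4) − 0.2·(12, -102) = (1.6, 16.4)
Step 2: at (1.6, 16.4), ∇L = (-7.2, 265.2) → (1.6, 16.4) − 0.2·(-7.2, 265.2) = (3.04, -36.64)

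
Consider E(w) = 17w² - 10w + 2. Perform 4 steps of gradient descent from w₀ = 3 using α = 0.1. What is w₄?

E′(w) = 34w - 10
w₁ = 3 − 0.1·92 = -6.2
w₂ = -6.2 − 0.1·(-220.8) = 15.88
w₃ = 15.88 − 0.1·529.92 = -37.112
w₄ = -37.112 − 0.1·(-1271.808) = 90.0688

90.0688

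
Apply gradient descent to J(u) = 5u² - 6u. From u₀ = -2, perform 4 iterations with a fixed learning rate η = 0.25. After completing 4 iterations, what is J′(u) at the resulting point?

J′(u) = 10u - 6
u₁ = -2 − 0.25·(-26) = 4.5
u₂ = 4.5 − 0.25·39 = -5.25
u₃ = -5.25 − 0.25·(-58.5) = 9.375
u₄ = 9.375 − 0.25·87.75 = -12.5625
J′(u) at (-12.5625) = -131.625

-131.625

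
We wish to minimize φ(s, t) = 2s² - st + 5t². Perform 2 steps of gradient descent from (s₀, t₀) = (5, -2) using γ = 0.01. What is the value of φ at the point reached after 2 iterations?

60.43655594

∇φ = (4s - t, -s + 10t)
Step 1: at (5, -2), ∇φ = (22, -25) → (5, -2) − 0.01·(22, -25) = (4.78, -1.75)
Step 2: at (4.78, -1.75), ∇φ = (20.87, -22.28) → (4.78, -1.75) − 0.01·(20.87, -22.28) = (4.5713, -1.5272)
φ(4.5713, -1.5272) = 60.43655594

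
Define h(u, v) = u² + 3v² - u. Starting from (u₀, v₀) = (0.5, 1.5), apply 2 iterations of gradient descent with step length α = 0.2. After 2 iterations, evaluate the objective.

∇h = (2u - 1, 6v)
Step 1: at (0.5, 1.5), ∇h = (0, 9) → (0.5, 1.5) − 0.2·(0, 9) = (0.5, -0.3)
Step 2: at (0.5, -0.3), ∇h = (0, -1.8) → (0.5, -0.3) − 0.2·(0, -1.8) = (0.5, 0.06)
h(0.5, 0.06) = -0.2392

-0.2392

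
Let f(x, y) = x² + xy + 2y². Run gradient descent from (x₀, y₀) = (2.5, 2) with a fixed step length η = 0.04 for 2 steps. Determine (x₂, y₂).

(1.9792, 1.2384)

∇f = (2x + y, x + 4y)
Step 1: at (2.5, 2), ∇f = (7, 10.5) → (2.5, 2) − 0.04·(7, 10.5) = (2.22, 1.58)
Step 2: at (2.22, 1.58), ∇f = (6.02, 8.54) → (2.22, 1.58) − 0.04·(6.02, 8.54) = (1.9792, 1.2384)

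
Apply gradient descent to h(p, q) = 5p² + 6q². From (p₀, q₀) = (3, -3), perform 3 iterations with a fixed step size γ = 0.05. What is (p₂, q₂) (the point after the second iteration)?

∇h = (10p, 12q)
Step 1: at (3, -3), ∇h = (30, -36) → (3, -3) − 0.05·(30, -36) = (1.5, -1.2)
Step 2: at (1.5, -1.2), ∇h = (15, -14.4) → (1.5, -1.2) − 0.05·(15, -14.4) = (0.75, -0.48)

(0.75, -0.48)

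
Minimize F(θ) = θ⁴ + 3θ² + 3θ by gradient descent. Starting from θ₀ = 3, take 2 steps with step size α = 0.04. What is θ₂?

-0.14916864

F′(θ) = 4θ³ + 6θ + 3
θ₁ = 3 − 0.04·129 = -2.16
θ₂ = -2.16 − 0.04·(-50.270784) = -0.14916864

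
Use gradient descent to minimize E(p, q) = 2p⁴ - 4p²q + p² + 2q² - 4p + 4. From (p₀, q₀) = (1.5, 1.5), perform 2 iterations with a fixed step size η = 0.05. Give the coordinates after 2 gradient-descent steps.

(1.3836, 1.562)

∇E = (8p³ - 8pq + 2p - 4, -4p² + 4q)
(p₁, q₁) = (1.5, 1.5) − 0.05·(8, -3) = (1.1, 1.65)
(p₂, q₂) = (1.1, 1.65) − 0.05·(-5.672, 1.76) = (1.3836, 1.562)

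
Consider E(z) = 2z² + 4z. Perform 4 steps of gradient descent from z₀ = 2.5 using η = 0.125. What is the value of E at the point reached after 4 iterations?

-1.904296875

E′(z) = 4z + 4
Step 1: E′(2.5) = 14; z₁ = 2.5 − 0.125·14 = 0.75
Step 2: E′(0.75) = 7; z₂ = 0.75 − 0.125·7 = -0.125
Step 3: E′(-0.125) = 3.5; z₃ = -0.125 − 0.125·3.5 = -0.5625
Step 4: E′(-0.5625) = 1.75; z₄ = -0.5625 − 0.125·1.75 = -0.78125
E(-0.78125) = -1.904296875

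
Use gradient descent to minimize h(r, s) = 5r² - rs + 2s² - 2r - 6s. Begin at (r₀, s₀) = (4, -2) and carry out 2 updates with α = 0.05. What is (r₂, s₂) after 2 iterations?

∇h = (10r - s - 2, -r + 4s - 6)
(r₁, s₁) = (4, -2) − 0.05·(40, -18) = (2, -1.1)
(r₂, s₂) = (2, -1.1) − 0.05·(19.1, -12.4) = (1.045, -0.48)

(1.045, -0.48)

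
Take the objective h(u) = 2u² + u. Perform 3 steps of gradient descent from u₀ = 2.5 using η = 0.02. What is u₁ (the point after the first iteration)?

2.28

h′(u) = 4u + 1
u₁ = 2.5 − 0.02·11 = 2.28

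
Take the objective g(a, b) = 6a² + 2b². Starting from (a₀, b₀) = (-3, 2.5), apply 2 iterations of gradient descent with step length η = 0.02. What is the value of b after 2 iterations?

∇g = (12a, 4b)
(a₁, b₁) = (-3, 2.5) − 0.02·(-36, 10) = (-2.28, 2.3)
(a₂, b₂) = (-2.28, 2.3) − 0.02·(-27.36, 9.2) = (-1.7328, 2.116)
b = 2.116

2.116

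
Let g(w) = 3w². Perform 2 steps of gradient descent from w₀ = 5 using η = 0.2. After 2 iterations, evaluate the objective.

g′(w) = 6w
w₁ = 5 − 0.2·30 = -1
w₂ = -1 − 0.2·(-6) = 0.2
g(0.2) = 0.12

0.12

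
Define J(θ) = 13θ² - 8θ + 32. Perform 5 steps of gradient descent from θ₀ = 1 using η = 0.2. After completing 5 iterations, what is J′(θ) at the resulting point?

-23524.42176

J′(θ) = 26θ - 8
θ₁ = 1 − 0.2·18 = -2.6
θ₂ = -2.6 − 0.2·(-75.6) = 12.52
θ₃ = 12.52 − 0.2·317.52 = -50.984
θ₄ = -50.984 − 0.2·(-1333.584) = 215.7328
θ₅ = 215.7328 − 0.2·5601.0528 = -904.47776
J′(θ) at (-904.47776) = -23524.42176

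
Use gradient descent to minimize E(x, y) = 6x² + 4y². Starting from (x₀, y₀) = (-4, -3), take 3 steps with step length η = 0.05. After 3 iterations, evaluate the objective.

2.072832

∇E = (12x, 8y)
(x₁, y₁) = (-4, -3) − 0.05·(-48, -24) = (-1.6, -1.8)
(x₂, y₂) = (-1.6, -1.8) − 0.05·(-19.2, -14.4) = (-0.64, -1.08)
(x₃, y₃) = (-0.64, -1.08) − 0.05·(-7.68, -8.64) = (-0.256, -0.648)
E(-0.256, -0.648) = 2.072832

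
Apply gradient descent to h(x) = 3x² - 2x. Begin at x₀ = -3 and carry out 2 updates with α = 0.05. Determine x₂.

h′(x) = 6x - 2
Step 1: h′(-3) = -20; x₁ = -3 − 0.05·(-20) = -2
Step 2: h′(-2) = -14; x₂ = -2 − 0.05·(-14) = -1.3

-1.3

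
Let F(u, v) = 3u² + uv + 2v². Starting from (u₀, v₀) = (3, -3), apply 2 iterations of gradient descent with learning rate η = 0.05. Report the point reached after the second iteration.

∇F = (6u + v, u + 4v)
Step 1: at (3, -3), ∇F = (15, -9) → (3, -3) − 0.05·(15, -9) = (2.25, -2.55)
Step 2: at (2.25, -2.55), ∇F = (10.95, -7.95) → (2.25, -2.55) − 0.05·(10.95, -7.95) = (1.7025, -2.1525)

(1.7025, -2.1525)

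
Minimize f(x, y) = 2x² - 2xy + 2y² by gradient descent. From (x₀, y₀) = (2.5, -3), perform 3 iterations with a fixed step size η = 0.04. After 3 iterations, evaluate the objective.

8.819553634304

∇f = (4x - 2y, -2x + 4y)
(x₁, y₁) = (2.5, -3) − 0.04·(16, -17) = (1.86, -2.32)
(x₂, y₂) = (1.86, -2.32) − 0.04·(12.08, -13) = (1.3768, -1.8)
(x₃, y₃) = (1.3768, -1.8) − 0.04·(9.1072, -9.9536) = (1.012512, -1.401856)
f(1.012512, -1.401856) = 8.819553634304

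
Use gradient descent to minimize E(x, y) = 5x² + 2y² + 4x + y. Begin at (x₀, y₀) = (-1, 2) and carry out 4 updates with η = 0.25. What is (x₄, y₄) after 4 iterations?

∇E = (10x + 4, 4y + 1)
Step 1: at (-1, 2), ∇E = (-6, 9) → (-1, 2) − 0.25·(-6, 9) = (0.5, -0.25)
Step 2: at (0.5, -0.25), ∇E = (9, 0) → (0.5, -0.25) − 0.25·(9, 0) = (-1.75, -0.25)
Step 3: at (-1.75, -0.25), ∇E = (-13.5, 0) → (-1.75, -0.25) − 0.25·(-13.5, 0) = (1.625, -0.25)
Step 4: at (1.625, -0.25), ∇E = (20.25, 0) → (1.625, -0.25) − 0.25·(20.25, 0) = (-3.4375, -0.25)

(-3.4375, -0.25)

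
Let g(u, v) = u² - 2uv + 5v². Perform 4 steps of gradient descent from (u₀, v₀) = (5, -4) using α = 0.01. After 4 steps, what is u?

4.35636352

∇g = (2u - 2v, -2u + 10v)
Step 1: at (5, -4), ∇g = (18, -50) → (5, -4) − 0.01·(18, -50) = (4.82, -3.5)
Step 2: at (4.82, -3.5), ∇g = (16.64, -44.64) → (4.82, -3.5) − 0.01·(16.64, -44.64) = (4.6536, -3.0536)
Step 3: at (4.6536, -3.0536), ∇g = (15.4144, -39.8432) → (4.6536, -3.0536) − 0.01·(15.4144, -39.8432) = (4.499456, -2.655168)
Step 4: at (4.499456, -2.655168), ∇g = (14.309248, -35.550592) → (4.499456, -2.655168) − 0.01·(14.309248, -35.550592) = (4.35636352, -2.29966208)
u = 4.35636352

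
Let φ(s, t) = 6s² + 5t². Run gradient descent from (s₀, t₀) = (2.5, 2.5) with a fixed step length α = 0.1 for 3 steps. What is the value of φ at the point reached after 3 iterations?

0.0024

∇φ = (12s, 10t)
(s₁, t₁) = (2.5, 2.5) − 0.1·(30, 25) = (-0.5, 0)
(s₂, t₂) = (-0.5, 0) − 0.1·(-6, 0) = (0.1, 0)
(s₃, t₃) = (0.1, 0) − 0.1·(1.2, 0) = (-0.02, 0)
φ(-0.02, 0) = 0.0024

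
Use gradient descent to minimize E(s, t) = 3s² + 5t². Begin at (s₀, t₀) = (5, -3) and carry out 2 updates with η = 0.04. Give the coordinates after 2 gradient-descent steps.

∇E = (6s, 10t)
(s₁, t₁) = (5, -3) − 0.04·(30, -30) = (3.8, -1.8)
(s₂, t₂) = (3.8, -1.8) − 0.04·(22.8, -18) = (2.888, -1.08)

(2.888, -1.08)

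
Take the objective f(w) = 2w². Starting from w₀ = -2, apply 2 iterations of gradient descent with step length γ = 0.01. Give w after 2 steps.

f′(w) = 4w
w₁ = -2 − 0.01·(-8) = -1.92
w₂ = -1.92 − 0.01·(-7.68) = -1.8432

-1.8432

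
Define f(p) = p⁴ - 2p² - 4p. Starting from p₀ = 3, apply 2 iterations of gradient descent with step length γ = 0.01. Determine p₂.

f′(p) = 4p³ - 4p - 4
p₁ = 3 − 0.01·92 = 2.08
p₂ = 2.08 − 0.01·23.675648 = 1.84324352

1.84324352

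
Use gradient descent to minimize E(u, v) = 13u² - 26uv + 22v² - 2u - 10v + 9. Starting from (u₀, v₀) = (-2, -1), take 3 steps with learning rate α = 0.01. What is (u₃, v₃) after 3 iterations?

∇E = (26u - 26v - 2, -26u + 44v - 10)
(u₁, v₁) = (-2, -1) − 0.01·(-28, -2) = (-1.72, -0.98)
(u₂, v₂) = (-1.72, -0.98) − 0.01·(-21.24, -8.4) = (-1.5076, -0.896)
(u₃, v₃) = (-1.5076, -0.896) − 0.01·(-17.9016, -10.2264) = (-1.328584, -0.793736)

(-1.328584, -0.793736)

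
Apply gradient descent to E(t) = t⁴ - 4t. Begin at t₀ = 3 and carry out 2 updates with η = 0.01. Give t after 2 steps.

E′(t) = 4t³ - 4
t₁ = 3 − 0.01·104 = 1.96
t₂ = 1.96 − 0.01·26.118144 = 1.69881856

1.69881856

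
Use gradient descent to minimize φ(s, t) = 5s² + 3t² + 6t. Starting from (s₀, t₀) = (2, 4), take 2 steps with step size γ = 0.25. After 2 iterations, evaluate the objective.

∇φ = (10s, 6t + 6)
(s₁, t₁) = (2, 4) − 0.25·(20, 30) = (-3, -3.5)
(s₂, t₂) = (-3, -3.5) − 0.25·(-30, -15) = (4.5, 0.25)
φ(4.5, 0.25) = 102.9375

102.9375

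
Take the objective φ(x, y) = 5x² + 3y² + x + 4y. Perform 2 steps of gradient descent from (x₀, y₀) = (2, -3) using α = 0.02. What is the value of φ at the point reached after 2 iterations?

∇φ = (10x + 1, 6y + 4)
(x₁, y₁) = (2, -3) − 0.02·(21, -14) = (1.58, -2.72)
(x₂, y₂) = (1.58, -2.72) − 0.02·(16.8, -12.32) = (1.244, -2.4736)
φ(1.244, -2.4736) = 17.44337088

17.44337088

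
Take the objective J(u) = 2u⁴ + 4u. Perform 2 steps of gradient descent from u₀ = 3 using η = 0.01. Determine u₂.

0.71904

J′(u) = 8u³ + 4
u₁ = 3 − 0.01·220 = 0.8
u₂ = 0.8 − 0.01·8.096 = 0.71904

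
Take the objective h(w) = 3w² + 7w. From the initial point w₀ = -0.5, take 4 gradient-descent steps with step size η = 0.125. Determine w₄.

-1.1640625

h′(w) = 6w + 7
w₁ = -0.5 − 0.125·4 = -1
w₂ = -1 − 0.125·1 = -1.125
w₃ = -1.125 − 0.125·0.25 = -1.15625
w₄ = -1.15625 − 0.125·0.0625 = -1.1640625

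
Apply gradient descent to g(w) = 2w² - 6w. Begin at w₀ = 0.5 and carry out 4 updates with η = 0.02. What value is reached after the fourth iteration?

g′(w) = 4w - 6
w₁ = 0.5 − 0.02·(-4) = 0.58
w₂ = 0.58 − 0.02·(-3.68) = 0.6536
w₃ = 0.6536 − 0.02·(-3.3856) = 0.721312
w₄ = 0.721312 − 0.02·(-3.114752) = 0.78360704

0.78360704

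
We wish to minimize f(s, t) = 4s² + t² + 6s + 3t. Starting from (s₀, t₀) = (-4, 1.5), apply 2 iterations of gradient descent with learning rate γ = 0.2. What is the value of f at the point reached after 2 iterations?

2.142

∇f = (8s + 6, 2t + 3)
Step 1: at (-4, 1.5), ∇f = (-26, 6) → (-4, 1.5) − 0.2·(-26, 6) = (1.2, 0.3)
Step 2: at (1.2, 0.3), ∇f = (15.6, 3.6) → (1.2, 0.3) − 0.2·(15.6, 3.6) = (-1.92, -0.42)
f(-1.92, -0.42) = 2.142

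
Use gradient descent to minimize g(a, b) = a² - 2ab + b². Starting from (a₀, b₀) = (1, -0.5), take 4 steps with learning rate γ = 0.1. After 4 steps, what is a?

0.3472

∇g = (2a - 2b, -2a + 2b)
(a₁, b₁) = (1, -0.5) − 0.1·(3, -3) = (0.7, -0.2)
(a₂, b₂) = (0.7, -0.2) − 0.1·(1.8, -1.8) = (0.52, -0.02)
(a₃, b₃) = (0.52, -0.02) − 0.1·(1.08, -1.08) = (0.412, 0.088)
(a₄, b₄) = (0.412, 0.088) − 0.1·(0.648, -0.648) = (0.3472, 0.1528)
a = 0.3472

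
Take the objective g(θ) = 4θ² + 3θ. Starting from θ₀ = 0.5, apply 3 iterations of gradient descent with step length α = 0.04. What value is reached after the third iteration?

g′(θ) = 8θ + 3
Step 1: g′(0.5) = 7; θ₁ = 0.5 − 0.04·7 = 0.22
Step 2: g′(0.22) = 4.76; θ₂ = 0.22 − 0.04·4.76 = 0.0296
Step 3: g′(0.0296) = 3.2368; θ₃ = 0.0296 − 0.04·3.2368 = -0.099872

-0.099872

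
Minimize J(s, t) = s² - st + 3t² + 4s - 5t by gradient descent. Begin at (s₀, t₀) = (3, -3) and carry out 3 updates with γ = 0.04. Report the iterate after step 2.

(2.0432, -1.1904)

∇J = (2s - t + 4, -s + 6t - 5)
Step 1: at (3, -3), ∇J = (13, -26) → (3, -3) − 0.04·(13, -26) = (2.48, -1.96)
Step 2: at (2.48, -1.96), ∇J = (10.92, -19.24) → (2.48, -1.96) − 0.04·(10.92, -19.24) = (2.0432, -1.1904)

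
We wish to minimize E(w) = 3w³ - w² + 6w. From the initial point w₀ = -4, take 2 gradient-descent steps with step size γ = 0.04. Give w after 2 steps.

E′(w) = 9w² - 2w + 6
w₁ = -4 − 0.04·158 = -10.32
w₂ = -10.32 − 0.04·985.1616 = -49.726464

-49.726464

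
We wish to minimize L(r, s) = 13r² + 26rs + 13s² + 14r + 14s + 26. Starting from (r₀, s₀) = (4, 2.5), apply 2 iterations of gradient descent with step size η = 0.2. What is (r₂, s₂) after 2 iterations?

∇L = (26r + 26s + 14, 26r + 26s + 14)
(r₁, s₁) = (4, 2.5) − 0.2·(183, 183) = (-32.6, -34.1)
(r₂, s₂) = (-32.6, -34.1) − 0.2·(-1720.2, -1720.2) = (311.44, 309.94)

(311.44, 309.94)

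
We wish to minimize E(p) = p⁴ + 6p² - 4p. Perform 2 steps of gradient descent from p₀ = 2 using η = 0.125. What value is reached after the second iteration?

E′(p) = 4p³ + 12p - 4
p₁ = 2 − 0.125·52 = -4.5
p₂ = -4.5 − 0.125·(-422.5) = 48.3125

48.3125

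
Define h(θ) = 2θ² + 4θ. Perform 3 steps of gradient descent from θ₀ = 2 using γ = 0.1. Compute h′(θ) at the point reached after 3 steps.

h′(θ) = 4θ + 4
Step 1: h′(2) = 12; θ₁ = 2 − 0.1·12 = 0.8
Step 2: h′(0.8) = 7.2; θ₂ = 0.8 − 0.1·7.2 = 0.08
Step 3: h′(0.08) = 4.32; θ₃ = 0.08 − 0.1·4.32 = -0.352
h′(θ) at (-0.352) = 2.592

2.592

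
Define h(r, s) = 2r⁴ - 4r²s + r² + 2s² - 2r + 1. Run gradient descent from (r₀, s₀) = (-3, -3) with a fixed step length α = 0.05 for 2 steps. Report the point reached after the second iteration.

(-649.3248, 27.368)

∇h = (8r³ - 8rs + 2r - 2, -4r² + 4s)
Step 1: at (-3, -3), ∇h = (-296, -48) → (-3, -3) − 0.05·(-296, -48) = (11.8, -0.6)
Step 2: at (11.8, -0.6), ∇h = (13222.496, -559.36) → (11.8, -0.6) − 0.05·(13222.496, -559.36) = (-649.3248, 27.368)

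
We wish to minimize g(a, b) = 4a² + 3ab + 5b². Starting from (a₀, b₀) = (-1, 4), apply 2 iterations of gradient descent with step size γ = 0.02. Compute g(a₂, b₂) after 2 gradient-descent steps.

∇g = (8a + 3b, 3a + 10b)
Step 1: at (-1, 4), ∇g = (4, 37) → (-1, 4) − 0.02·(4, 37) = (-1.08, 3.26)
Step 2: at (-1.08, 3.26), ∇g = (1.14, 29.36) → (-1.08, 3.26) − 0.02·(1.14, 29.36) = (-1.1028, 2.6728)
g(-1.1028, 2.6728) = 31.74127904

31.74127904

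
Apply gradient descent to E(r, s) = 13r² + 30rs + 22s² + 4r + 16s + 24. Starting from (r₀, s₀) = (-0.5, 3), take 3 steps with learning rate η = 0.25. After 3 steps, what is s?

∇E = (26r + 30s + 4, 30r + 44s + 16)
Step 1: at (-0.5, 3), ∇E = (81, 133) → (-0.5, 3) − 0.25·(81, 133) = (-20.75, -30.25)
Step 2: at (-20.75, -30.25), ∇E = (-1443, -1937.5) → (-20.75, -30.25) − 0.25·(-1443, -1937.5) = (340, 454.125)
Step 3: at (340, 454.125), ∇E = (22467.75, 30197.5) → (340, 454.125) − 0.25·(22467.75, 30197.5) = (-5276.9375, -7095.25)
s = -7095.25

-7095.25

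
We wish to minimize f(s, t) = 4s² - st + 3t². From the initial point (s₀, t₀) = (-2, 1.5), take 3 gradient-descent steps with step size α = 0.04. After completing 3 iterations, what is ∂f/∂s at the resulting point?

-4.876224

∇f = (8s - t, -s + 6t)
Step 1: at (-2, 1.5), ∇f = (-17.5, 11) → (-2, 1.5) − 0.04·(-17.5, 11) = (-1.3, 1.06)
Step 2: at (-1.3, 1.06), ∇f = (-11.46, 7.66) → (-1.3, 1.06) − 0.04·(-11.46, 7.66) = (-0.8416, 0.7536)
Step 3: at (-0.8416, 0.7536), ∇f = (-7.4864, 5.3632) → (-0.8416, 0.7536) − 0.04·(-7.4864, 5.3632) = (-0.542144, 0.539072)
∂f/∂s at (-0.542144, 0.539072) = -4.876224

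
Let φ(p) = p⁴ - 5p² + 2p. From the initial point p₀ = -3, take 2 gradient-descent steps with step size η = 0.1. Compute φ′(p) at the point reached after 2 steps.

-106991.724080398336

φ′(p) = 4p³ - 10p + 2
Step 1: φ′(-3) = -76; p₁ = -3 − 0.1·(-76) = 4.6
Step 2: φ′(4.6) = 345.344; p₂ = 4.6 − 0.1·345.344 = -29.9344
φ′(p) at (-29.9344) = -106991.724080398336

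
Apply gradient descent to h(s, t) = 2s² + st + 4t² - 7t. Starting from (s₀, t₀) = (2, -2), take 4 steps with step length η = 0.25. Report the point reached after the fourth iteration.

∇h = (4s + t, s + 8t - 7)
Step 1: at (2, -2), ∇h = (6, -21) → (2, -2) − 0.25·(6, -21) = (0.5, 3.25)
Step 2: at (0.5, 3.25), ∇h = (5.25, 19.5) → (0.5, 3.25) − 0.25·(5.25, 19.5) = (-0.8125, -1.625)
Step 3: at (-0.8125, -1.625), ∇h = (-4.875, -20.8125) → (-0.8125, -1.625) − 0.25·(-4.875, -20.8125) = (0.40625, 3.578125)
Step 4: at (0.40625, 3.578125), ∇h = (5.203125, 22.03125) → (0.40625, 3.578125) − 0.25·(5.203125, 22.03125) = (-0.89453125, -1.9296875)

(-0.89453125, -1.9296875)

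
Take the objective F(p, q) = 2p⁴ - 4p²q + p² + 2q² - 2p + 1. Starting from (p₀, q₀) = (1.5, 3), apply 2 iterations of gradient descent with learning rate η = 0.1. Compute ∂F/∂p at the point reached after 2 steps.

-87.974044745728

∇F = (8p³ - 8pq + 2p - 2, -4p² + 4q)
Step 1: at (1.5, 3), ∇F = (-8, 3) → (1.5, 3) − 0.1·(-8, 3) = (2.3, 2.7)
Step 2: at (2.3, 2.7), ∇F = (50.256, -10.36) → (2.3, 2.7) − 0.1·(50.256, -10.36) = (-2.7256, 3.736)
∂F/∂p at (-2.7256, 3.736) = -87.974044745728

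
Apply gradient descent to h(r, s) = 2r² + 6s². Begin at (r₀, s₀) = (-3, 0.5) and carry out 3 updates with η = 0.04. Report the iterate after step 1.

(-2.52, 0.26)

∇h = (4r, 12s)
(r₁, s₁) = (-3, 0.5) − 0.04·(-12, 6) = (-2.52, 0.26)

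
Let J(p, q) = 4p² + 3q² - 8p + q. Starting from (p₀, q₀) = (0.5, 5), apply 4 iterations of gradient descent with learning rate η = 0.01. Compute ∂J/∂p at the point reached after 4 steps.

∇J = (8p - 8, 6q + 1)
Step 1: at (0.5, 5), ∇J = (-4, 31) → (0.5, 5) − 0.01·(-4, 31) = (0.54, 4.69)
Step 2: at (0.54, 4.69), ∇J = (-3.68, 29.14) → (0.54, 4.69) − 0.01·(-3.68, 29.14) = (0.5768, 4.3986)
Step 3: at (0.5768, 4.3986), ∇J = (-3.3856, 27.3916) → (0.5768, 4.3986) − 0.01·(-3.3856, 27.3916) = (0.610656, 4.124684)
Step 4: at (0.610656, 4.124684), ∇J = (-3.114752, 25.748104) → (0.610656, 4.124684) − 0.01·(-3.114752, 25.748104) = (0.64180352, 3.86720296)
∂J/∂p at (0.64180352, 3.86720296) = -2.86557184

-2.86557184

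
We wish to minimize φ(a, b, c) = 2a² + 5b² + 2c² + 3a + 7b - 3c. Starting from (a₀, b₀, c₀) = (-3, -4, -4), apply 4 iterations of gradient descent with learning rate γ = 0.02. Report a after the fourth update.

∇φ = (4a + 3, 10b + 7, 4c - 3)
Step 1: at (-3, -4, -4), ∇φ = (-9, -33, -19) → (-3, -4, -4) − 0.02·(-9, -33, -19) = (-2.82, -3.34, -3.62)
Step 2: at (-2.82, -3.34, -3.62), ∇φ = (-8.28, -26.4, -17.48) → (-2.82, -3.34, -3.62) − 0.02·(-8.28, -26.4, -17.48) = (-2.6544, -2.812, -3.2704)
Step 3: at (-2.6544, -2.812, -3.2704), ∇φ = (-7.6176, -21.12, -16.0816) → (-2.6544, -2.812, -3.2704) − 0.02·(-7.6176, -21.12, -16.0816) = (-2.502048, -2.3896, -2.948768)
Step 4: at (-2.502048, -2.3896, -2.948768), ∇φ = (-7.008192, -16.896, -14.795072) → (-2.502048, -2.3896, -2.948768) − 0.02·(-7.008192, -16.896, -14.795072) = (-2.36188416, -2.05168, -2.65286656)
a = -2.36188416

-2.36188416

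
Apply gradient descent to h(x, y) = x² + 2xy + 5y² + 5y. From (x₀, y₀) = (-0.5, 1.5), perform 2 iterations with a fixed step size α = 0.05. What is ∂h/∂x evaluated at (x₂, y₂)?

-1.02

∇h = (2x + 2y, 2x + 10y + 5)
Step 1: at (-0.5, 1.5), ∇h = (2, 19) → (-0.5, 1.5) − 0.05·(2, 19) = (-0.6, 0.55)
Step 2: at (-0.6, 0.55), ∇h = (-0.1, 9.3) → (-0.6, 0.55) − 0.05·(-0.1, 9.3) = (-0.595, 0.085)
∂h/∂x at (-0.595, 0.085) = -1.02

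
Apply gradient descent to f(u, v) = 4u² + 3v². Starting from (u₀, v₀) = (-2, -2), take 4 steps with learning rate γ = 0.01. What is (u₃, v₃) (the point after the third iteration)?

(-1.557376, -1.661168)

∇f = (8u, 6v)
Step 1: at (-2, -2), ∇f = (-16, -12) → (-2, -2) − 0.01·(-16, -12) = (-1.84, -1.88)
Step 2: at (-1.84, -1.88), ∇f = (-14.72, -11.28) → (-1.84, -1.88) − 0.01·(-14.72, -11.28) = (-1.6928, -1.7672)
Step 3: at (-1.6928, -1.7672), ∇f = (-13.5424, -10.6032) → (-1.6928, -1.7672) − 0.01·(-13.5424, -10.6032) = (-1.557376, -1.661168)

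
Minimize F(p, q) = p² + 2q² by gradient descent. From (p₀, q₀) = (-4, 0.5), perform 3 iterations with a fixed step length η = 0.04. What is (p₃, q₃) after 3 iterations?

(-3.114752, 0.296352)

∇F = (2p, 4q)
Step 1: at (-4, 0.5), ∇F = (-8, 2) → (-4, 0.5) − 0.04·(-8, 2) = (-3.68, 0.42)
Step 2: at (-3.68, 0.42), ∇F = (-7.36, 1.68) → (-3.68, 0.42) − 0.04·(-7.36, 1.68) = (-3.3856, 0.3528)
Step 3: at (-3.3856, 0.3528), ∇F = (-6.7712, 1.4112) → (-3.3856, 0.3528) − 0.04·(-6.7712, 1.4112) = (-3.114752, 0.296352)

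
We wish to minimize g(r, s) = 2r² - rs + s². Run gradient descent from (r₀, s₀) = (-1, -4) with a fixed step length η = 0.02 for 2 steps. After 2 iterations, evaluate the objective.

12.15374272

∇g = (4r - s, -r + 2s)
Step 1: at (-1, -4), ∇g = (0, -7) → (-1, -4) − 0.02·(0, -7) = (-1, -3.86)
Step 2: at (-1, -3.86), ∇g = (-0.14, -6.72) → (-1, -3.86) − 0.02·(-0.14, -6.72) = (-0.9972, -3.7256)
g(-0.9972, -3.7256) = 12.15374272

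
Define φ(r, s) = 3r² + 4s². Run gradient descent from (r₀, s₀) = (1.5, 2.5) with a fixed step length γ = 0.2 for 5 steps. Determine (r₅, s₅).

∇φ = (6r, 8s)
Step 1: at (1.5, 2.5), ∇φ = (9, 20) → (1.5, 2.5) − 0.2·(9, 20) = (-0.3, -1.5)
Step 2: at (-0.3, -1.5), ∇φ = (-1.8, -12) → (-0.3, -1.5) − 0.2·(-1.8, -12) = (0.06, 0.9)
Step 3: at (0.06, 0.9), ∇φ = (0.36, 7.2) → (0.06, 0.9) − 0.2·(0.36, 7.2) = (-0.012, -0.54)
Step 4: at (-0.012, -0.54), ∇φ = (-0.072, -4.32) → (-0.012, -0.54) − 0.2·(-0.072, -4.32) = (0.0024, 0.324)
Step 5: at (0.0024, 0.324), ∇φ = (0.0144, 2.592) → (0.0024, 0.324) − 0.2·(0.0144, 2.592) = (-0.00048, -0.1944)

(-0.00048, -0.1944)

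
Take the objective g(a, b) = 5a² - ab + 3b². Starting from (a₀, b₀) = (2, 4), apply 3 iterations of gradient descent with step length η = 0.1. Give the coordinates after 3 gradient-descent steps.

∇g = (10a - b, -a + 6b)
(a₁, b₁) = (2, 4) − 0.1·(16, 22) = (0.4, 1.8)
(a₂, b₂) = (0.4, 1.8) − 0.1·(2.2, 10.4) = (0.18, 0.76)
(a₃, b₃) = (0.18, 0.76) − 0.1·(1.04, 4.38) = (0.076, 0.322)

(0.076, 0.322)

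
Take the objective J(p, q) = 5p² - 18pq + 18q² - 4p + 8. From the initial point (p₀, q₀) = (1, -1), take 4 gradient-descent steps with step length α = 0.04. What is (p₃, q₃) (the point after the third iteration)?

∇J = (10p - 18q - 4, -18p + 36q)
(p₁, q₁) = (1, -1) − 0.04·(24, -54) = (0.04, 1.16)
(p₂, q₂) = (0.04, 1.16) − 0.04·(-24.48, 41.04) = (1.0192, -0.4816)
(p₃, q₃) = (1.0192, -0.4816) − 0.04·(14.8608, -35.6832) = (0.424768, 0.945728)

(0.424768, 0.945728)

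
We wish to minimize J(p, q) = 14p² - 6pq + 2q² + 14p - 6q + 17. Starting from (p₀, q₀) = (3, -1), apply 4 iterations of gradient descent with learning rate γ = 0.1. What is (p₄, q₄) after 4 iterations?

(50.2672, -11.2272)

∇J = (28p - 6q + 14, -6p + 4q - 6)
(p₁, q₁) = (3, -1) − 0.1·(104, -28) = (-7.4, 1.8)
(p₂, q₂) = (-7.4, 1.8) − 0.1·(-204, 45.6) = (13, -2.76)
(p₃, q₃) = (13, -2.76) − 0.1·(394.56, -95.04) = (-26.456, 6.744)
(p₄, q₄) = (-26.456, 6.744) − 0.1·(-767.232, 179.712) = (50.2672, -11.2272)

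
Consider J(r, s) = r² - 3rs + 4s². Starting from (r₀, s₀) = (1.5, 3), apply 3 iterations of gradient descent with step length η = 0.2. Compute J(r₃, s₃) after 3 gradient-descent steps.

9.237888

∇J = (2r - 3s, -3r + 8s)
Step 1: at (1.5, 3), ∇J = (-6, 19.5) → (1.5, 3) − 0.2·(-6, 19.5) = (2.7, -0.9)
Step 2: at (2.7, -0.9), ∇J = (8.1, -15.3) → (2.7, -0.9) − 0.2·(8.1, -15.3) = (1.08, 2.16)
Step 3: at (1.08, 2.16), ∇J = (-4.32, 14.04) → (1.08, 2.16) − 0.2·(-4.32, 14.04) = (1.944, -0.648)
J(1.944, -0.648) = 9.237888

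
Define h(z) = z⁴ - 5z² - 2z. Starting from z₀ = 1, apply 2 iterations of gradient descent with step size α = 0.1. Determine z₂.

h′(z) = 4z³ - 10z - 2
Step 1: h′(1) = -8; z₁ = 1 − 0.1·(-8) = 1.8
Step 2: h′(1.8) = 3.328; z₂ = 1.8 − 0.1·3.328 = 1.4672

1.4672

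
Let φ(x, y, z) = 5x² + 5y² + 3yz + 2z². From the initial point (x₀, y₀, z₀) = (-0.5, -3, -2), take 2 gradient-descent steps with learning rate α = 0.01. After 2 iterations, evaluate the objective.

45.06796665

∇φ = (10x, 10y + 3z, 3y + 4z)
Step 1: at (-0.5, -3, -2), ∇φ = (-5, -36, -17) → (-0.5, -3, -2) − 0.01·(-5, -36, -17) = (-0.45, -2.64, -1.83)
Step 2: at (-0.45, -2.64, -1.83), ∇φ = (-4.5, -31.89, -15.24) → (-0.45, -2.64, -1.83) − 0.01·(-4.5, -31.89, -15.24) = (-0.405, -2.3211, -1.6776)
φ(-0.405, -2.3211, -1.6776) = 45.06796665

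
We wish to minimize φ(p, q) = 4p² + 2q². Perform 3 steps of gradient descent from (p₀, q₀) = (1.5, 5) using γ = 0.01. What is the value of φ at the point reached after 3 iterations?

∇φ = (8p, 4q)
Step 1: at (1.5, 5), ∇φ = (12, 20) → (1.5, 5) − 0.01·(12, 20) = (1.38, 4.8)
Step 2: at (1.38, 4.8), ∇φ = (11.04, 19.2) → (1.38, 4.8) − 0.01·(11.04, 19.2) = (1.2696, 4.608)
Step 3: at (1.2696, 4.608), ∇φ = (10.1568, 18.432) → (1.2696, 4.608) − 0.01·(10.1568, 18.432) = (1.168032, 4.42368)
φ(1.168032, 4.42368) = 44.595084496896

44.595084496896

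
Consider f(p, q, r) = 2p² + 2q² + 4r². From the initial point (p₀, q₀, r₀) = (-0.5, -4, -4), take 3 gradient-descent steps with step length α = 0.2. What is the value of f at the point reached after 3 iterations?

2.988064

∇f = (4p, 4q, 8r)
Step 1: at (-0.5, -4, -4), ∇f = (-2, -16, -32) → (-0.5, -4, -4) − 0.2·(-2, -16, -32) = (-0.1, -0.8, 2.4)
Step 2: at (-0.1, -0.8, 2.4), ∇f = (-0.4, -3.2, 19.2) → (-0.1, -0.8, 2.4) − 0.2·(-0.4, -3.2, 19.2) = (-0.02, -0.16, -1.44)
Step 3: at (-0.02, -0.16, -1.44), ∇f = (-0.08, -0.64, -11.52) → (-0.02, -0.16, -1.44) − 0.2·(-0.08, -0.64, -11.52) = (-0.004, -0.032, 0.864)
f(-0.004, -0.032, 0.864) = 2.988064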